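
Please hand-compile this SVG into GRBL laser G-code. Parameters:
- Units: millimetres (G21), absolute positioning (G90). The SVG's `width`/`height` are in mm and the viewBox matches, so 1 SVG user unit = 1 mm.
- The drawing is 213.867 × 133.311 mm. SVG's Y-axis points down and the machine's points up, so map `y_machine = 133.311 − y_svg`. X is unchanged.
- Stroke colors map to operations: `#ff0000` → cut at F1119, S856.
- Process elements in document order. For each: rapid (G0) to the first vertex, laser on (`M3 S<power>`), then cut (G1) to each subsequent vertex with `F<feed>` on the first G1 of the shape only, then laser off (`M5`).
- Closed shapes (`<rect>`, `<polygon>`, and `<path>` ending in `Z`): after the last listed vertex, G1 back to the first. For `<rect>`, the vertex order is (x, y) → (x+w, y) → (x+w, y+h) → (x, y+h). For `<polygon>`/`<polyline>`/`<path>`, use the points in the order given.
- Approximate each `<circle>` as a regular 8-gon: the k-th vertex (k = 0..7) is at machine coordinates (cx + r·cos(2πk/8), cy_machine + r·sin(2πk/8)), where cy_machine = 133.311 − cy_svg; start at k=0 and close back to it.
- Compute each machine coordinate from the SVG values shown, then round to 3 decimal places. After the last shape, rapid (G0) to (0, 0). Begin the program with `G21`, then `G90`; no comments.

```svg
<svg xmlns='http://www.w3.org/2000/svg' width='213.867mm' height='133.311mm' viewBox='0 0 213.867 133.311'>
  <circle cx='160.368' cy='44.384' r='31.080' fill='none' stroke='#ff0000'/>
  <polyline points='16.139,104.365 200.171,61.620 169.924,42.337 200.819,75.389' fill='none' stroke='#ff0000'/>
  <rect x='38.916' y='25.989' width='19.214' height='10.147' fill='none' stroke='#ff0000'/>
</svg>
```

viewBox `0 0 213.867 133.311` with mm width/height → 1 unit = 1 mm. Flip: y_m = 133.311 − y_svg.

**Shape 1** — `<circle>` circle, stroke `#ff0000` → cut (S856, F1119). Machine vertices: (191.448,88.927) → (182.345,110.904) → (160.368,120.007) → (138.391,110.904) → (129.288,88.927) → (138.391,66.950) → (160.368,57.847) → (182.345,66.950) → (191.448,88.927). Closed: final G1 returns to the first vertex.

**Shape 2** — `<polyline>` open polyline, stroke `#ff0000` → cut (S856, F1119). Machine vertices: (16.139,28.946) → (200.171,71.691) → (169.924,90.974) → (200.819,57.922). Open path.

**Shape 3** — `<rect>` rectangle, stroke `#ff0000` → cut (S856, F1119). Machine vertices: (38.916,107.322) → (58.130,107.322) → (58.130,97.175) → (38.916,97.175) → (38.916,107.322). Closed: final G1 returns to the first vertex.

G21
G90
G0 X191.448 Y88.927
M3 S856
G1 X182.345 Y110.904 F1119
G1 X160.368 Y120.007
G1 X138.391 Y110.904
G1 X129.288 Y88.927
G1 X138.391 Y66.950
G1 X160.368 Y57.847
G1 X182.345 Y66.950
G1 X191.448 Y88.927
M5
G0 X16.139 Y28.946
M3 S856
G1 X200.171 Y71.691 F1119
G1 X169.924 Y90.974
G1 X200.819 Y57.922
M5
G0 X38.916 Y107.322
M3 S856
G1 X58.130 Y107.322 F1119
G1 X58.130 Y97.175
G1 X38.916 Y97.175
G1 X38.916 Y107.322
M5
G0 X0.000 Y0.000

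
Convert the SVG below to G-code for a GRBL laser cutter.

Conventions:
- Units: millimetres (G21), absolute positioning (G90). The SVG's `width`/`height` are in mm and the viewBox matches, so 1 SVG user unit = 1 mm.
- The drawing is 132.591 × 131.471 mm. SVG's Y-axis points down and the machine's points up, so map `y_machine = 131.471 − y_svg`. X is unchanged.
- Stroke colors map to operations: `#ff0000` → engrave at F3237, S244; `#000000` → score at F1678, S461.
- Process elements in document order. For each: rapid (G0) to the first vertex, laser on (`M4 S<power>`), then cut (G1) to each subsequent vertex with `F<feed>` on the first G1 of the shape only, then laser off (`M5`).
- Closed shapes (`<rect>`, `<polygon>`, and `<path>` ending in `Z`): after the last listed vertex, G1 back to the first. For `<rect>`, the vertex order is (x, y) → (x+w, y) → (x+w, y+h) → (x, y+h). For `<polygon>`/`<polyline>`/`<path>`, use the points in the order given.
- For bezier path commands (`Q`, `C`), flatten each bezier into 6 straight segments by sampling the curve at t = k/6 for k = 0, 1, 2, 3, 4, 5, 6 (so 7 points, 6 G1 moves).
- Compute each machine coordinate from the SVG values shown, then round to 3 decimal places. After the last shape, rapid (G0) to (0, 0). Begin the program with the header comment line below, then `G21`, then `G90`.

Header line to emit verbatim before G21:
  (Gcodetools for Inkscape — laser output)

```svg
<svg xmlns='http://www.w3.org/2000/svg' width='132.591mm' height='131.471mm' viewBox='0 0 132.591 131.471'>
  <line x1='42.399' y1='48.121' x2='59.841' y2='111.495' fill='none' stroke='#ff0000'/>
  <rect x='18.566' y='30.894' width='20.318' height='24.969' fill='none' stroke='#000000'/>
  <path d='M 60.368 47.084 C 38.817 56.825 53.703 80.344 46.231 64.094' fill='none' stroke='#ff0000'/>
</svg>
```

viewBox `0 0 132.591 131.471` with mm width/height → 1 unit = 1 mm. Flip: y_m = 131.471 − y_svg.

**Shape 1** — `<line>` line segment, stroke `#ff0000` → engrave (S244, F3237). Machine vertices: (42.399,83.350) → (59.841,19.976). Open path.

**Shape 2** — `<rect>` rectangle, stroke `#000000` → score (S461, F1678). Machine vertices: (18.566,100.577) → (38.884,100.577) → (38.884,75.608) → (18.566,75.608) → (18.566,100.577). Closed: final G1 returns to the first vertex.

**Shape 3** — `<path>` cubic bezier, stroke `#ff0000` → engrave (S244, F3237). Control points (SVG): P0=(60.368,47.084), P1=(38.817,56.825), P2=(53.703,80.344), P3=(46.231,64.094); sampled at t=k/6. Machine vertices: (60.368,84.387) → (52.357,78.616) → (48.785,72.037) → (48.020,66.135) → (48.428,62.400) → (48.376,62.318) → (46.231,67.377). Open path.

(Gcodetools for Inkscape — laser output)
G21
G90
G0 X42.399 Y83.350
M4 S244
G1 X59.841 Y19.976 F3237
M5
G0 X18.566 Y100.577
M4 S461
G1 X38.884 Y100.577 F1678
G1 X38.884 Y75.608
G1 X18.566 Y75.608
G1 X18.566 Y100.577
M5
G0 X60.368 Y84.387
M4 S244
G1 X52.357 Y78.616 F3237
G1 X48.785 Y72.037
G1 X48.020 Y66.135
G1 X48.428 Y62.400
G1 X48.376 Y62.318
G1 X46.231 Y67.377
M5
G0 X0.000 Y0.000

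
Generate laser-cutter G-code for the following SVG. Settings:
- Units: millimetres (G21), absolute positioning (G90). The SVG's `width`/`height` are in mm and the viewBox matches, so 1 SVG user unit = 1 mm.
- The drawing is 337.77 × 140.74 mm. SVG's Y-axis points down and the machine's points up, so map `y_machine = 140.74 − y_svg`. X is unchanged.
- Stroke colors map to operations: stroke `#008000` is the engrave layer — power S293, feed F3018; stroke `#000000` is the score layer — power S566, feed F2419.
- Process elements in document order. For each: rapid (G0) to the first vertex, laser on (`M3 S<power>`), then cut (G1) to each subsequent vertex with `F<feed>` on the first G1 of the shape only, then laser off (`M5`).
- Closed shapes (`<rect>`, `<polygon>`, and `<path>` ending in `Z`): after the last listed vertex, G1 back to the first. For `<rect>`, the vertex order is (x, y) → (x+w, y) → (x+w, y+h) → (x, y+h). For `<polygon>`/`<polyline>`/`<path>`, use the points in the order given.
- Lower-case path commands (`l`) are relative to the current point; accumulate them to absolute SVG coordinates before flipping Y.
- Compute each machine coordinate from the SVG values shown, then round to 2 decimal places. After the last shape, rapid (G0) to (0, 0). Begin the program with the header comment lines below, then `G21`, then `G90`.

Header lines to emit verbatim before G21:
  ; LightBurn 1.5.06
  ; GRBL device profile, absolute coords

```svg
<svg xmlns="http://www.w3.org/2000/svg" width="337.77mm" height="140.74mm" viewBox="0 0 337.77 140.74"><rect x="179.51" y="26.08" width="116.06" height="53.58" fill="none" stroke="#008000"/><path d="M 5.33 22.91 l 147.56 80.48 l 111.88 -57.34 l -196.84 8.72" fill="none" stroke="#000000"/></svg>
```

; LightBurn 1.5.06
; GRBL device profile, absolute coords
G21
G90
G0 X179.51 Y114.66
M3 S293
G1 X295.57 Y114.66 F3018
G1 X295.57 Y61.08
G1 X179.51 Y61.08
G1 X179.51 Y114.66
M5
G0 X5.33 Y117.83
M3 S566
G1 X152.89 Y37.35 F2419
G1 X264.77 Y94.69
G1 X67.93 Y85.97
M5
G0 X0.00 Y0.00

Since the viewBox matches the mm dimensions, user units are millimetres directly. The only transform is the Y-flip y_m = 140.74 − y_svg.

Shape 1 is a rectangle drawn with `<rect>`. Its stroke #008000 means engrave at S293, F3018. After flipping Y the toolpath is (179.51,114.66) → (295.57,114.66) → (295.57,61.08) → (179.51,61.08) → (179.51,114.66), returning to the start.

Shape 2 is a open polyline drawn with `<path>`. Its stroke #000000 means score at S566, F2419. After flipping Y the toolpath is (5.33,117.83) → (152.89,37.35) → (264.77,94.69) → (67.93,85.97).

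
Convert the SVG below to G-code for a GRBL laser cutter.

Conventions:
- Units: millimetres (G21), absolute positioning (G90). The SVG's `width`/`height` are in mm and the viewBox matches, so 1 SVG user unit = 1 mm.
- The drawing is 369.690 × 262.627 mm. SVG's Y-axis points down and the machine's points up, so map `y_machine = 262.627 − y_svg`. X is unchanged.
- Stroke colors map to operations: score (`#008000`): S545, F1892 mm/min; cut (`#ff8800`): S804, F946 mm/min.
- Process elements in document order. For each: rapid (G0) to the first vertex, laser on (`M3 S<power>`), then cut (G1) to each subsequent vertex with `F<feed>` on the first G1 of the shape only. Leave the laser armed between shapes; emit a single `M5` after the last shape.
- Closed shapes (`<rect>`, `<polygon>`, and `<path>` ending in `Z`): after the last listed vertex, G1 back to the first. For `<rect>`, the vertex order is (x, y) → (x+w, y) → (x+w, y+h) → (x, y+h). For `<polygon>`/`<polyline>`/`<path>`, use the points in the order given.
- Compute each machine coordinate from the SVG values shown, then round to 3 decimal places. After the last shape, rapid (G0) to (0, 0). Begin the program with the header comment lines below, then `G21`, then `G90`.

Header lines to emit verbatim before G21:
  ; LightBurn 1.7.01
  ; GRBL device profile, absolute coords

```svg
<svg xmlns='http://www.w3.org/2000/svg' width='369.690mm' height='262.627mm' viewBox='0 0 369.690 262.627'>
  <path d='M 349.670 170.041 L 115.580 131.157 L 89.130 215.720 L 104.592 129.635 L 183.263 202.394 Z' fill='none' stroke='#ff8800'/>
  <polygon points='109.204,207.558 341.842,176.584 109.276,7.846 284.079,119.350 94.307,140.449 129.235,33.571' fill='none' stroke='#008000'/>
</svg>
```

Since the viewBox matches the mm dimensions, user units are millimetres directly. The only transform is the Y-flip y_m = 262.627 − y_svg.

Shape 1 is a closed polygon drawn with `<path>`. Its stroke #ff8800 means cut at S804, F946. After flipping Y the toolpath is (349.670,92.586) → (115.580,131.470) → (89.130,46.907) → (104.592,132.992) → (183.263,60.233) → (349.670,92.586), returning to the start.

Shape 2 is a closed polygon drawn with `<polygon>`. Its stroke #008000 means score at S545, F1892. After flipping Y the toolpath is (109.204,55.069) → (341.842,86.043) → (109.276,254.781) → (284.079,143.277) → (94.307,122.178) → (129.235,229.056) → (109.204,55.069), returning to the start.

; LightBurn 1.7.01
; GRBL device profile, absolute coords
G21
G90
G0 X349.670 Y92.586
M3 S804
G1 X115.580 Y131.470 F946
G1 X89.130 Y46.907
G1 X104.592 Y132.992
G1 X183.263 Y60.233
G1 X349.670 Y92.586
G0 X109.204 Y55.069
M3 S545
G1 X341.842 Y86.043 F1892
G1 X109.276 Y254.781
G1 X284.079 Y143.277
G1 X94.307 Y122.178
G1 X129.235 Y229.056
G1 X109.204 Y55.069
M5
G0 X0.000 Y0.000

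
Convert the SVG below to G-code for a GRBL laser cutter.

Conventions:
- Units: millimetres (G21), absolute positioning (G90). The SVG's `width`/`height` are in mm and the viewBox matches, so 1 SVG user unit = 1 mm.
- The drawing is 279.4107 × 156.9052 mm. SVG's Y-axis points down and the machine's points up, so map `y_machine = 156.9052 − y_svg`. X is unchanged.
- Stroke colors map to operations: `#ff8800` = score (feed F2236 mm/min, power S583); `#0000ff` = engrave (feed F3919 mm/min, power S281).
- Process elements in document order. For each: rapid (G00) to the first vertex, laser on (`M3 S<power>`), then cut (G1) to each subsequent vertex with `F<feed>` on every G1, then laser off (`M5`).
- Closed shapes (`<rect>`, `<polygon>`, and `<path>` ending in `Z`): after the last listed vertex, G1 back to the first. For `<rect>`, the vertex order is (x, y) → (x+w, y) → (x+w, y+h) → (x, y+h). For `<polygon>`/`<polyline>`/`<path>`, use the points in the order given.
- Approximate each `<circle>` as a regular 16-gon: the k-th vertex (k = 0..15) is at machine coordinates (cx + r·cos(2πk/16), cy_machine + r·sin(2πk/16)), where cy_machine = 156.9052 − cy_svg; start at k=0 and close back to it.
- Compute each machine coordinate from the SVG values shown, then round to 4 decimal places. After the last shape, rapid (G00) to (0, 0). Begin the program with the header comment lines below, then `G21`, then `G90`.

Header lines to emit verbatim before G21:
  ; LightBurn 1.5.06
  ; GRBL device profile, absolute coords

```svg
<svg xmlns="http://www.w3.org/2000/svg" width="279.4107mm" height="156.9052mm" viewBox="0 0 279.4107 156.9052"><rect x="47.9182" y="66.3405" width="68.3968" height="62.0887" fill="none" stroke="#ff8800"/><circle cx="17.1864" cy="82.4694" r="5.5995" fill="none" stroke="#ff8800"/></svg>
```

Since the viewBox matches the mm dimensions, user units are millimetres directly. The only transform is the Y-flip y_m = 156.9052 − y_svg.

Shape 1 is a rectangle drawn with `<rect>`. Its stroke #ff8800 means score at S583, F2236. After flipping Y the toolpath is (47.9182,90.5647) → (116.3150,90.5647) → (116.3150,28.4760) → (47.9182,28.4760) → (47.9182,90.5647), returning to the start.

Shape 2 is a circle drawn with `<circle>`. Its stroke #ff8800 means score at S583, F2236. After flipping Y the toolpath is (22.7859,74.4358) → (22.3597,76.5786) → (21.1458,78.3952) → (19.3292,79.6091) → (17.1864,80.0353) → (15.0436,79.6091) → (13.2270,78.3952) → (12.0131,76.5786) → (11.5869,74.4358) → (12.0131,72.2930) → (13.2270,70.4764) → (15.0436,69.2625) → (17.1864,68.8363) → (19.3292,69.2625) → (21.1458,70.4764) → (22.3597,72.2930) → (22.7859,74.4358), returning to the start.

; LightBurn 1.5.06
; GRBL device profile, absolute coords
G21
G90
G00 X47.9182 Y90.5647
M3 S583
G1 X116.3150 Y90.5647 F2236
G1 X116.3150 Y28.4760 F2236
G1 X47.9182 Y28.4760 F2236
G1 X47.9182 Y90.5647 F2236
M5
G00 X22.7859 Y74.4358
M3 S583
G1 X22.3597 Y76.5786 F2236
G1 X21.1458 Y78.3952 F2236
G1 X19.3292 Y79.6091 F2236
G1 X17.1864 Y80.0353 F2236
G1 X15.0436 Y79.6091 F2236
G1 X13.2270 Y78.3952 F2236
G1 X12.0131 Y76.5786 F2236
G1 X11.5869 Y74.4358 F2236
G1 X12.0131 Y72.2930 F2236
G1 X13.2270 Y70.4764 F2236
G1 X15.0436 Y69.2625 F2236
G1 X17.1864 Y68.8363 F2236
G1 X19.3292 Y69.2625 F2236
G1 X21.1458 Y70.4764 F2236
G1 X22.3597 Y72.2930 F2236
G1 X22.7859 Y74.4358 F2236
M5
G00 X0.0000 Y0.0000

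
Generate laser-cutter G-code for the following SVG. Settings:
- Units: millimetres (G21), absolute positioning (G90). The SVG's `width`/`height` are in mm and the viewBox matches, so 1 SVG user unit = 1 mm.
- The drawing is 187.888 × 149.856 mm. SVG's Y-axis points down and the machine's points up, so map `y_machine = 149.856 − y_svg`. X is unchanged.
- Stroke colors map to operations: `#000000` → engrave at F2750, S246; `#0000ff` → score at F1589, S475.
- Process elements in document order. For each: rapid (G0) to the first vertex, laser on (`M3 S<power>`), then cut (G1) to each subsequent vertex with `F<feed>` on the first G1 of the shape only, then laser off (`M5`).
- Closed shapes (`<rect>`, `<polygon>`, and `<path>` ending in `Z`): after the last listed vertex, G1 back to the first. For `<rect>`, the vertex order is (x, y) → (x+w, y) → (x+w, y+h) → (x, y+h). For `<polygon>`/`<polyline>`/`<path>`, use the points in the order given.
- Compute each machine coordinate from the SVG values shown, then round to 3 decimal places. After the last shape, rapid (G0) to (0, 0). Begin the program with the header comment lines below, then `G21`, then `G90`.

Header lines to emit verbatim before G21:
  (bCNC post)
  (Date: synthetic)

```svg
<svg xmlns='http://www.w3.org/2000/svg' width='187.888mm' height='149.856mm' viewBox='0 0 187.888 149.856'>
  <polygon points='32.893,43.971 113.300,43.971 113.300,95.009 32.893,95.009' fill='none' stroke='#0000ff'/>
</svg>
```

Since the viewBox matches the mm dimensions, user units are millimetres directly. The only transform is the Y-flip y_m = 149.856 − y_svg.

Shape 1 is a rectangle drawn with `<polygon>`. Its stroke #0000ff means score at S475, F1589. After flipping Y the toolpath is (32.893,105.885) → (113.300,105.885) → (113.300,54.847) → (32.893,54.847) → (32.893,105.885), returning to the start.

(bCNC post)
(Date: synthetic)
G21
G90
G0 X32.893 Y105.885
M3 S475
G1 X113.300 Y105.885 F1589
G1 X113.300 Y54.847
G1 X32.893 Y54.847
G1 X32.893 Y105.885
M5
G0 X0.000 Y0.000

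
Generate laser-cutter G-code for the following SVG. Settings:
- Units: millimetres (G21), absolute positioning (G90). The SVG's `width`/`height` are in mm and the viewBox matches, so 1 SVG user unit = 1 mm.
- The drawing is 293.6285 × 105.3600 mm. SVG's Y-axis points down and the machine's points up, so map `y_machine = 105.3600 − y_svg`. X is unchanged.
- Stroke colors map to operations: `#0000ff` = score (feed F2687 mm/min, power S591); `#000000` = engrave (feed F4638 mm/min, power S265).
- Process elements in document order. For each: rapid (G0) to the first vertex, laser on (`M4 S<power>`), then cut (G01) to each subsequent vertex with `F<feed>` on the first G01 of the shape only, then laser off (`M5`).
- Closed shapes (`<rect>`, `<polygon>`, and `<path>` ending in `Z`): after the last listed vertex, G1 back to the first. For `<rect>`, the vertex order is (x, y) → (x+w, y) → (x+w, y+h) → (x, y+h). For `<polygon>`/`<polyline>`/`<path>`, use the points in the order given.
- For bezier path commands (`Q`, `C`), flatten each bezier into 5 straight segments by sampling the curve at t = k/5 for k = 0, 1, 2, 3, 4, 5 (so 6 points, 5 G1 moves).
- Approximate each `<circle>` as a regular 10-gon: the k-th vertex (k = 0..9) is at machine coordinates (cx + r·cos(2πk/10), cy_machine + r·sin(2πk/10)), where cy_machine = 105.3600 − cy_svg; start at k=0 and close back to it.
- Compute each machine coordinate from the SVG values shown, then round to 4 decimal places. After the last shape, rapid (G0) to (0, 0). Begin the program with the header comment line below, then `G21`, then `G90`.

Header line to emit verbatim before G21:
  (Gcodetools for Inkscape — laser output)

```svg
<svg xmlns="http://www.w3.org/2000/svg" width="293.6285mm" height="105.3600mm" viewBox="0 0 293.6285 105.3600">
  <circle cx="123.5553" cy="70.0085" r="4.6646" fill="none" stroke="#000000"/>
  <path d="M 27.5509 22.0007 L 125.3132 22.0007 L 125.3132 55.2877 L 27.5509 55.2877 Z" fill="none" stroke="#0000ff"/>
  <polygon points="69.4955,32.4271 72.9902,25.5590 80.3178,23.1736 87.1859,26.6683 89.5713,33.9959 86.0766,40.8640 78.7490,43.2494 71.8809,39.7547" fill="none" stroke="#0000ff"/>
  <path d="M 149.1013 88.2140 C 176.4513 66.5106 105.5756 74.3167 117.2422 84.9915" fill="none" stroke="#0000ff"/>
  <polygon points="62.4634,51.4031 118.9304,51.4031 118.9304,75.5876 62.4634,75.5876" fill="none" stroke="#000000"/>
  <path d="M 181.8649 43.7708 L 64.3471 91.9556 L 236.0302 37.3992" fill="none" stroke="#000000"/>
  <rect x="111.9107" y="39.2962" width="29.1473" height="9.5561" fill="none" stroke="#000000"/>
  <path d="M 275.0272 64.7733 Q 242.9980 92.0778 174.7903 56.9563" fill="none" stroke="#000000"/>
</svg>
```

viewBox `0 0 293.6285 105.3600` with mm width/height → 1 unit = 1 mm. Flip: y_m = 105.3600 − y_svg.

**Shape 1** — `<circle>` circle, stroke `#000000` → engrave (S265, F4638). Machine vertices: (128.2199,35.3515) → (127.3290,38.0933) → (124.9967,39.7878) → (122.1139,39.7878) → (119.7816,38.0933) → (118.8907,35.3515) → (119.7816,32.6097) → (122.1139,30.9152) → (124.9967,30.9152) → (127.3290,32.6097) → (128.2199,35.3515). Closed: final G1 returns to the first vertex.

**Shape 2** — `<path>` rectangle, stroke `#0000ff` → score (S591, F2687). Machine vertices: (27.5509,83.3593) → (125.3132,83.3593) → (125.3132,50.0723) → (27.5509,50.0723) → (27.5509,83.3593). Closed: final G1 returns to the first vertex.

**Shape 3** — `<polygon>` regular polygon, stroke `#0000ff` → score (S591, F2687). Machine vertices: (69.4955,72.9329) → (72.9902,79.8010) → (80.3178,82.1864) → (87.1859,78.6917) → (89.5713,71.3641) → (86.0766,64.4960) → (78.7490,62.1106) → (71.8809,65.6053) → (69.4955,72.9329). Closed: final G1 returns to the first vertex.

**Shape 4** — `<path>` cubic bezier, stroke `#0000ff` → score (S591, F2687). Control points (SVG): P0=(149.1013,88.2140), P1=(176.4513,66.5106), P2=(105.5756,74.3167), P3=(117.2422,84.9915); sampled at t=k/5. Machine vertices: (149.1013,17.1460) → (155.1704,26.8400) → (146.3421,30.7305) → (131.2934,30.0963) → (118.7012,26.2160) → (117.2422,20.3685). Open path.

**Shape 5** — `<polygon>` rectangle, stroke `#000000` → engrave (S265, F4638). Machine vertices: (62.4634,53.9569) → (118.9304,53.9569) → (118.9304,29.7724) → (62.4634,29.7724) → (62.4634,53.9569). Closed: final G1 returns to the first vertex.

**Shape 6** — `<path>` open polyline, stroke `#000000` → engrave (S265, F4638). Machine vertices: (181.8649,61.5892) → (64.3471,13.4044) → (236.0302,67.9608). Open path.

**Shape 7** — `<rect>` rectangle, stroke `#000000` → engrave (S265, F4638). Machine vertices: (111.9107,66.0638) → (141.0580,66.0638) → (141.0580,56.5077) → (111.9107,56.5077) → (111.9107,66.0638). Closed: final G1 returns to the first vertex.

**Shape 8** — `<path>` quadratic bezier, stroke `#000000` → engrave (S265, F4638). Control points (SVG): P0=(275.0272,64.7733), P1=(242.9980,92.0778), P2=(174.7903,56.9563); sampled at t=k/5. Machine vertices: (275.0272,40.5867) → (260.7684,32.1619) → (243.6153,28.7313) → (223.5679,30.2947) → (200.6262,36.8521) → (174.7903,48.4037). Open path.

(Gcodetools for Inkscape — laser output)
G21
G90
G0 X128.2199 Y35.3515
M4 S265
G01 X127.3290 Y38.0933 F4638
G01 X124.9967 Y39.7878
G01 X122.1139 Y39.7878
G01 X119.7816 Y38.0933
G01 X118.8907 Y35.3515
G01 X119.7816 Y32.6097
G01 X122.1139 Y30.9152
G01 X124.9967 Y30.9152
G01 X127.3290 Y32.6097
G01 X128.2199 Y35.3515
M5
G0 X27.5509 Y83.3593
M4 S591
G01 X125.3132 Y83.3593 F2687
G01 X125.3132 Y50.0723
G01 X27.5509 Y50.0723
G01 X27.5509 Y83.3593
M5
G0 X69.4955 Y72.9329
M4 S591
G01 X72.9902 Y79.8010 F2687
G01 X80.3178 Y82.1864
G01 X87.1859 Y78.6917
G01 X89.5713 Y71.3641
G01 X86.0766 Y64.4960
G01 X78.7490 Y62.1106
G01 X71.8809 Y65.6053
G01 X69.4955 Y72.9329
M5
G0 X149.1013 Y17.1460
M4 S591
G01 X155.1704 Y26.8400 F2687
G01 X146.3421 Y30.7305
G01 X131.2934 Y30.0963
G01 X118.7012 Y26.2160
G01 X117.2422 Y20.3685
M5
G0 X62.4634 Y53.9569
M4 S265
G01 X118.9304 Y53.9569 F4638
G01 X118.9304 Y29.7724
G01 X62.4634 Y29.7724
G01 X62.4634 Y53.9569
M5
G0 X181.8649 Y61.5892
M4 S265
G01 X64.3471 Y13.4044 F4638
G01 X236.0302 Y67.9608
M5
G0 X111.9107 Y66.0638
M4 S265
G01 X141.0580 Y66.0638 F4638
G01 X141.0580 Y56.5077
G01 X111.9107 Y56.5077
G01 X111.9107 Y66.0638
M5
G0 X275.0272 Y40.5867
M4 S265
G01 X260.7684 Y32.1619 F4638
G01 X243.6153 Y28.7313
G01 X223.5679 Y30.2947
G01 X200.6262 Y36.8521
G01 X174.7903 Y48.4037
M5
G0 X0.0000 Y0.0000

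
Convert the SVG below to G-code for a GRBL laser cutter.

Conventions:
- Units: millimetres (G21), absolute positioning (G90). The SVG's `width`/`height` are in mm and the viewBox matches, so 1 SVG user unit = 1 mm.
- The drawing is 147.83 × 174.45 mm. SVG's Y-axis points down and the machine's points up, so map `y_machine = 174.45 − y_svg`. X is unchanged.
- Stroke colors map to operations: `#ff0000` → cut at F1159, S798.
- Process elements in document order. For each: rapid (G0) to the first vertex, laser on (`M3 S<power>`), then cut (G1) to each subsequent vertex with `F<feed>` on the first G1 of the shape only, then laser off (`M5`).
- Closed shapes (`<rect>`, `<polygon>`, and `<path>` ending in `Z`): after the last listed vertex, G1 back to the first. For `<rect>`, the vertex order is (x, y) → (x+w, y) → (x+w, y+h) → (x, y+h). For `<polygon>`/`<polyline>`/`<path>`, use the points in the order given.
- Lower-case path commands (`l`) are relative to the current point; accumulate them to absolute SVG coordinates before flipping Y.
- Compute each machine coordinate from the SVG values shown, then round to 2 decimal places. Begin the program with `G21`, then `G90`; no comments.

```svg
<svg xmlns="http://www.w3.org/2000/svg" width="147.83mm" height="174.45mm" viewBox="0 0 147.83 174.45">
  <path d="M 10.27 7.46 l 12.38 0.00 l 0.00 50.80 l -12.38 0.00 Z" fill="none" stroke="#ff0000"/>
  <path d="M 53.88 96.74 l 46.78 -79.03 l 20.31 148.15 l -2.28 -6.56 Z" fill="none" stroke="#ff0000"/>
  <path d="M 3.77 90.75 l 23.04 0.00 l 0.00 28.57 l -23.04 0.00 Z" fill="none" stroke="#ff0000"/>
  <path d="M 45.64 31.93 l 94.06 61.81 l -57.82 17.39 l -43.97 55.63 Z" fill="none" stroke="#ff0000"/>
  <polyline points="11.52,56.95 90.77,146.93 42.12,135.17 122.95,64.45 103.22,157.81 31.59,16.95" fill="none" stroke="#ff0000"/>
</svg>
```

Since the viewBox matches the mm dimensions, user units are millimetres directly. The only transform is the Y-flip y_m = 174.45 − y_svg.

Shape 1 is a rectangle drawn with `<path>`. Its stroke #ff0000 means cut at S798, F1159. After flipping Y the toolpath is (10.27,166.99) → (22.65,166.99) → (22.65,116.19) → (10.27,116.19) → (10.27,166.99), returning to the start.

Shape 2 is a closed polygon drawn with `<path>`. Its stroke #ff0000 means cut at S798, F1159. After flipping Y the toolpath is (53.88,77.71) → (100.66,156.74) → (120.97,8.59) → (118.69,15.15) → (53.88,77.71), returning to the start.

Shape 3 is a rectangle drawn with `<path>`. Its stroke #ff0000 means cut at S798, F1159. After flipping Y the toolpath is (3.77,83.70) → (26.81,83.70) → (26.81,55.13) → (3.77,55.13) → (3.77,83.70), returning to the start.

Shape 4 is a closed polygon drawn with `<path>`. Its stroke #ff0000 means cut at S798, F1159. After flipping Y the toolpath is (45.64,142.52) → (139.70,80.71) → (81.88,63.32) → (37.91,7.69) → (45.64,142.52), returning to the start.

Shape 5 is a open polyline drawn with `<polyline>`. Its stroke #ff0000 means cut at S798, F1159. After flipping Y the toolpath is (11.52,117.50) → (90.77,27.52) → (42.12,39.28) → (122.95,110.00) → (103.22,16.64) → (31.59,157.50).

G21
G90
G0 X10.27 Y166.99
M3 S798
G1 X22.65 Y166.99 F1159
G1 X22.65 Y116.19
G1 X10.27 Y116.19
G1 X10.27 Y166.99
M5
G0 X53.88 Y77.71
M3 S798
G1 X100.66 Y156.74 F1159
G1 X120.97 Y8.59
G1 X118.69 Y15.15
G1 X53.88 Y77.71
M5
G0 X3.77 Y83.70
M3 S798
G1 X26.81 Y83.70 F1159
G1 X26.81 Y55.13
G1 X3.77 Y55.13
G1 X3.77 Y83.70
M5
G0 X45.64 Y142.52
M3 S798
G1 X139.70 Y80.71 F1159
G1 X81.88 Y63.32
G1 X37.91 Y7.69
G1 X45.64 Y142.52
M5
G0 X11.52 Y117.50
M3 S798
G1 X90.77 Y27.52 F1159
G1 X42.12 Y39.28
G1 X122.95 Y110.00
G1 X103.22 Y16.64
G1 X31.59 Y157.50
M5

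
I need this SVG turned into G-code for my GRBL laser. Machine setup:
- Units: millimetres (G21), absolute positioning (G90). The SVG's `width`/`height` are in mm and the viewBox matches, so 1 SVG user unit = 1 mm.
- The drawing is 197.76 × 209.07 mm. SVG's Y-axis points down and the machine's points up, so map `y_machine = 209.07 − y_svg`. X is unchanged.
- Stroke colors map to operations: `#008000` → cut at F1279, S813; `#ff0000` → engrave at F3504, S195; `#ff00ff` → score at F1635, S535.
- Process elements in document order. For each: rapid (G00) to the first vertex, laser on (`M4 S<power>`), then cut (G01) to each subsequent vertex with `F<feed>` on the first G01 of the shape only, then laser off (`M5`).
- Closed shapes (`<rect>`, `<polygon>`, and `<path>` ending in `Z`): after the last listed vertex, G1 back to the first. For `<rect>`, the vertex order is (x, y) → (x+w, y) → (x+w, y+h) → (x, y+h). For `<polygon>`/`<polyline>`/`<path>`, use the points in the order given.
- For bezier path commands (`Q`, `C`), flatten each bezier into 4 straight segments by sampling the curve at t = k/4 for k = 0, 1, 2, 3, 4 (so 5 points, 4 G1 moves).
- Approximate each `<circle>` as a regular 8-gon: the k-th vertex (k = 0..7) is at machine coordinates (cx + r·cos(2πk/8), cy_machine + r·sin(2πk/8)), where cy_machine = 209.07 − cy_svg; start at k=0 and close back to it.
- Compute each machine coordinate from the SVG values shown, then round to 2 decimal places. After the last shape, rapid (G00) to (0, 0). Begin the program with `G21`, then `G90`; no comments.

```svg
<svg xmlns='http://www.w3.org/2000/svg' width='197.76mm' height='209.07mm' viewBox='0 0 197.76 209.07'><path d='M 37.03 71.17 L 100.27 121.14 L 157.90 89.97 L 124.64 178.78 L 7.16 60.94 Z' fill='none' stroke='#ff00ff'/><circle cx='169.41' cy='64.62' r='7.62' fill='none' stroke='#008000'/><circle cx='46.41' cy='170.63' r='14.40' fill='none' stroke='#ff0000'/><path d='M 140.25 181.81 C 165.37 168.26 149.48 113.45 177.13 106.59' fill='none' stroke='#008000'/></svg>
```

viewBox `0 0 197.76 209.07` with mm width/height → 1 unit = 1 mm. Flip: y_m = 209.07 − y_svg.

**Shape 1** — `<path>` closed polygon, stroke `#ff00ff` → score (S535, F1635). Machine vertices: (37.03,137.90) → (100.27,87.93) → (157.90,119.10) → (124.64,30.29) → (7.16,148.13) → (37.03,137.90). Closed: final G1 returns to the first vertex.

**Shape 2** — `<circle>` circle, stroke `#008000` → cut (S813, F1279). Machine vertices: (177.03,144.45) → (174.80,149.84) → (169.41,152.07) → (164.02,149.84) → (161.79,144.45) → (164.02,139.06) → (169.41,136.83) → (174.80,139.06) → (177.03,144.45). Closed: final G1 returns to the first vertex.

**Shape 3** — `<circle>` circle, stroke `#ff0000` → engrave (S195, F3504). Machine vertices: (60.81,38.44) → (56.59,48.62) → (46.41,52.84) → (36.23,48.62) → (32.01,38.44) → (36.23,28.26) → (46.41,24.04) → (56.59,28.26) → (60.81,38.44). Closed: final G1 returns to the first vertex.

**Shape 4** — `<path>` cubic bezier, stroke `#008000` → cut (S813, F1279). Control points (SVG): P0=(140.25,181.81), P1=(165.37,168.26), P2=(149.48,113.45), P3=(177.13,106.59); sampled at t=k/4. Machine vertices: (140.25,27.26) → (152.72,43.76) → (157.74,67.38) → (163.24,89.74) → (177.13,102.48). Open path.

G21
G90
G00 X37.03 Y137.90
M4 S535
G01 X100.27 Y87.93 F1635
G01 X157.90 Y119.10
G01 X124.64 Y30.29
G01 X7.16 Y148.13
G01 X37.03 Y137.90
M5
G00 X177.03 Y144.45
M4 S813
G01 X174.80 Y149.84 F1279
G01 X169.41 Y152.07
G01 X164.02 Y149.84
G01 X161.79 Y144.45
G01 X164.02 Y139.06
G01 X169.41 Y136.83
G01 X174.80 Y139.06
G01 X177.03 Y144.45
M5
G00 X60.81 Y38.44
M4 S195
G01 X56.59 Y48.62 F3504
G01 X46.41 Y52.84
G01 X36.23 Y48.62
G01 X32.01 Y38.44
G01 X36.23 Y28.26
G01 X46.41 Y24.04
G01 X56.59 Y28.26
G01 X60.81 Y38.44
M5
G00 X140.25 Y27.26
M4 S813
G01 X152.72 Y43.76 F1279
G01 X157.74 Y67.38
G01 X163.24 Y89.74
G01 X177.13 Y102.48
M5
G00 X0.00 Y0.00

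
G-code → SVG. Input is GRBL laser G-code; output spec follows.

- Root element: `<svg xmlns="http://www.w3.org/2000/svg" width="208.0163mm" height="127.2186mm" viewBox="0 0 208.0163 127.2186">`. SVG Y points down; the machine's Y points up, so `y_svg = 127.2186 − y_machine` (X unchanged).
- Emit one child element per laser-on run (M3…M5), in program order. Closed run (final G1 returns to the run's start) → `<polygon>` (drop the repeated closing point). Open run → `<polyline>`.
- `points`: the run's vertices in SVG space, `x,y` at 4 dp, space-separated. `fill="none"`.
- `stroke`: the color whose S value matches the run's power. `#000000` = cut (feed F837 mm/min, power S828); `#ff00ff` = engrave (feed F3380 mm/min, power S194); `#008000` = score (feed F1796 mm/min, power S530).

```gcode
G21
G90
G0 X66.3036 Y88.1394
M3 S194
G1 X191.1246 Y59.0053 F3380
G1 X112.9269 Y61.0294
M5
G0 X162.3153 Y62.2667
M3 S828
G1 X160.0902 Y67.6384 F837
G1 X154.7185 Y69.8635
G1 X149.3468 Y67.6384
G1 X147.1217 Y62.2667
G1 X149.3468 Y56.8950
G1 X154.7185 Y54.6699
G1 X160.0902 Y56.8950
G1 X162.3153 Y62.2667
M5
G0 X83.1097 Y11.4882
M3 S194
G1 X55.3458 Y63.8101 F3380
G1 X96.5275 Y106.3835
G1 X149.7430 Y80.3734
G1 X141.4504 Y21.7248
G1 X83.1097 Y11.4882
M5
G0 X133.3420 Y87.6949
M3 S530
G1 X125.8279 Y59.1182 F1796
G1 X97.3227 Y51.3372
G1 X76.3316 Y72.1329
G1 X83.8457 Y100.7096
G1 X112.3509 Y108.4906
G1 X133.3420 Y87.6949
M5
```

<svg xmlns="http://www.w3.org/2000/svg" width="208.0163mm" height="127.2186mm" viewBox="0 0 208.0163 127.2186">
  <polyline points="66.3036,39.0792 191.1246,68.2133 112.9269,66.1892" fill="none" stroke="#ff00ff"/>
  <polygon points="162.3153,64.9519 160.0902,59.5802 154.7185,57.3551 149.3468,59.5802 147.1217,64.9519 149.3468,70.3236 154.7185,72.5487 160.0902,70.3236" fill="none" stroke="#000000"/>
  <polygon points="83.1097,115.7304 55.3458,63.4085 96.5275,20.8351 149.7430,46.8452 141.4504,105.4938" fill="none" stroke="#ff00ff"/>
  <polygon points="133.3420,39.5237 125.8279,68.1004 97.3227,75.8814 76.3316,55.0857 83.8457,26.5090 112.3509,18.7280" fill="none" stroke="#008000"/>
</svg>

Machine Y-up, SVG Y-down with viewBox height 127.2186, so y_svg = 127.2186 − y_machine; X carries over.

Run 1: the run's S194 means `#ff00ff` (engrave). The run is open, so emit a `<polyline>` with points (Y-flipped): 66.3036,39.0792 191.1246,68.2133 112.9269,66.1892.

Run 2: power S828 maps to stroke `#000000` (cut). The run returns to its start, so emit a `<polygon>` with points (Y-flipped): 162.3153,64.9519 160.0902,59.5802 154.7185,57.3551 149.3468,59.5802 147.1217,64.9519 149.3468,70.3236 154.7185,72.5487 160.0902,70.3236.

Run 3: power S194 maps to stroke `#ff00ff` (engrave). The run returns to its start, so emit a `<polygon>` with points (Y-flipped): 83.1097,115.7304 55.3458,63.4085 96.5275,20.8351 149.7430,46.8452 141.4504,105.4938.

Run 4: power S530 maps to stroke `#008000` (score). The run returns to its start, so emit a `<polygon>` with points (Y-flipped): 133.3420,39.5237 125.8279,68.1004 97.3227,75.8814 76.3316,55.0857 83.8457,26.5090 112.3509,18.7280.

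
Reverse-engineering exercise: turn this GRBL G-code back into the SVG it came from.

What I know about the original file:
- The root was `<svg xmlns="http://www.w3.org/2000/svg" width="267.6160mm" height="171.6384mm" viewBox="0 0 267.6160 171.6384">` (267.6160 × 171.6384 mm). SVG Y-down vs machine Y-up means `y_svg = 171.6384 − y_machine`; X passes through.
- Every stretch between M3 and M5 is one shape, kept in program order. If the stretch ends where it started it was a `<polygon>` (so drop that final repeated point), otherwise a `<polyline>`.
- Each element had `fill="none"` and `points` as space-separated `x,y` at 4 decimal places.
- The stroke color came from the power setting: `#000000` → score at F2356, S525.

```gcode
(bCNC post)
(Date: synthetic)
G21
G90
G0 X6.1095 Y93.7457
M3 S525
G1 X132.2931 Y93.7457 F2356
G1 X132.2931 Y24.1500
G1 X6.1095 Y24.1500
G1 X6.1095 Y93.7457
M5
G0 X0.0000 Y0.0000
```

y_svg = 171.6384 − y_m. Every run uses S525, so all elements get stroke `#000000` (score).

[1] closed run; points: 6.1095,77.8927 132.2931,77.8927 132.2931,147.4884 6.1095,147.4884

<svg xmlns="http://www.w3.org/2000/svg" width="267.6160mm" height="171.6384mm" viewBox="0 0 267.6160 171.6384">
  <polygon points="6.1095,77.8927 132.2931,77.8927 132.2931,147.4884 6.1095,147.4884" fill="none" stroke="#000000"/>
</svg>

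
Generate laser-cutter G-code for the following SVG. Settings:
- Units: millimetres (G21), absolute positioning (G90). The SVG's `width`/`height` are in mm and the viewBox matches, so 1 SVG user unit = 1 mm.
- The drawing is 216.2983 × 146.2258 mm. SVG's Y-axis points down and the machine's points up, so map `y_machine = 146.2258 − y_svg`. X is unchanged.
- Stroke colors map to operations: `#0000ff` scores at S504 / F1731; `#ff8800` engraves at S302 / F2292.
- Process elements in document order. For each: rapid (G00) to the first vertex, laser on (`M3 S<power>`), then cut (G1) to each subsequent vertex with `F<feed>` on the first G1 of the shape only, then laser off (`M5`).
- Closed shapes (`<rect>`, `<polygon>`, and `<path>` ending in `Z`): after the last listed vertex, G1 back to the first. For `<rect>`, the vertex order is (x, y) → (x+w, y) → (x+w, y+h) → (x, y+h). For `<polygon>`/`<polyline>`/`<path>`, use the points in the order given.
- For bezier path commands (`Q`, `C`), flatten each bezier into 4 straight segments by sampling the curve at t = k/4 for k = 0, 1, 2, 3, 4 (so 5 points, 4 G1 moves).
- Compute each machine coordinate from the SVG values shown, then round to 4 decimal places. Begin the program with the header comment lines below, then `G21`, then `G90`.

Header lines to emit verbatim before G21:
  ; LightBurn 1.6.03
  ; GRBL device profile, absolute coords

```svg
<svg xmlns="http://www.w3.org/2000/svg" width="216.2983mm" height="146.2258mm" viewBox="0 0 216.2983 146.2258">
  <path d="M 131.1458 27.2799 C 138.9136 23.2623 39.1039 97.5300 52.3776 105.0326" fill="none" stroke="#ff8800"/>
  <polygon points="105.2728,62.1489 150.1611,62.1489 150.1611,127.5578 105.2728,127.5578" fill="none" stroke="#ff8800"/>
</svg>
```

Since the viewBox matches the mm dimensions, user units are millimetres directly. The only transform is the Y-flip y_m = 146.2258 − y_svg.

Shape 1 is a cubic bezier drawn with `<path>`. Its stroke #ff8800 means engrave at S302, F2292. After flipping Y the toolpath is (131.1458,118.9459) → (120.2487,109.5470) → (89.6970,84.3896) → (60.1776,57.0722) → (52.3776,41.1932).

Shape 2 is a rectangle drawn with `<polygon>`. Its stroke #ff8800 means engrave at S302, F2292. After flipping Y the toolpath is (105.2728,84.0769) → (150.1611,84.0769) → (150.1611,18.6680) → (105.2728,18.6680) → (105.2728,84.0769), returning to the start.

; LightBurn 1.6.03
; GRBL device profile, absolute coords
G21
G90
G00 X131.1458 Y118.9459
M3 S302
G1 X120.2487 Y109.5470 F2292
G1 X89.6970 Y84.3896
G1 X60.1776 Y57.0722
G1 X52.3776 Y41.1932
M5
G00 X105.2728 Y84.0769
M3 S302
G1 X150.1611 Y84.0769 F2292
G1 X150.1611 Y18.6680
G1 X105.2728 Y18.6680
G1 X105.2728 Y84.0769
M5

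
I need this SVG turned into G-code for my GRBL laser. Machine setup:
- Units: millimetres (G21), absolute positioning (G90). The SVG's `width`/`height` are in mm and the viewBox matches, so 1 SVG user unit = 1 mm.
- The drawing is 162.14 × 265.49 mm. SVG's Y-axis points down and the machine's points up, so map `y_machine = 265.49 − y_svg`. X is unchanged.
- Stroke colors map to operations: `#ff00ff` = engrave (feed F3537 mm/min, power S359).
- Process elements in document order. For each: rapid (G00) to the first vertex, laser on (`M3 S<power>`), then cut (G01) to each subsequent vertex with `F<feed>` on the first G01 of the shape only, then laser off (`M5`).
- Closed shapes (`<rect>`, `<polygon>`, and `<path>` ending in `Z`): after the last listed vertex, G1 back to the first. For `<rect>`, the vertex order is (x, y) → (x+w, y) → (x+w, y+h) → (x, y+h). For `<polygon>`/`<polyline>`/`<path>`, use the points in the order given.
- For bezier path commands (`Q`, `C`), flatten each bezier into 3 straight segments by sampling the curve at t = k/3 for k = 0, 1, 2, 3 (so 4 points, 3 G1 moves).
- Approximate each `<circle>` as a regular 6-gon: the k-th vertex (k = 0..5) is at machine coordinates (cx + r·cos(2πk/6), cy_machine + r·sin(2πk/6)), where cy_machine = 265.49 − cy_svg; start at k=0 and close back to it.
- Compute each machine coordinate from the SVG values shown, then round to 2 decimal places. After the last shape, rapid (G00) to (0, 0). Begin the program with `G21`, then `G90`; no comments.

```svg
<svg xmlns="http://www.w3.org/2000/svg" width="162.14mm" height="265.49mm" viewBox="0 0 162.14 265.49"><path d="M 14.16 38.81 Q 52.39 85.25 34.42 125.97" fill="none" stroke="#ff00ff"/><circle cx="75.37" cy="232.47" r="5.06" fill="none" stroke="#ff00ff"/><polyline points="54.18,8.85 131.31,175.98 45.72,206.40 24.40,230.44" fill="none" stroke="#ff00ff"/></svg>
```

viewBox `0 0 162.14 265.49` with mm width/height → 1 unit = 1 mm. Flip: y_m = 265.49 − y_svg.

**Shape 1** — `<path>` quadratic bezier, stroke `#ff00ff` → engrave (S359, F3537). Control points (SVG): P0=(14.16,38.81), P1=(52.39,85.25), P2=(34.42,125.97); sampled at t=k/3. Machine vertices: (14.16,226.68) → (33.40,196.36) → (40.16,167.30) → (34.42,139.52). Open path.

**Shape 2** — `<circle>` circle, stroke `#ff00ff` → engrave (S359, F3537). Machine vertices: (80.43,33.02) → (77.90,37.40) → (72.84,37.40) → (70.31,33.02) → (72.84,28.64) → (77.90,28.64) → (80.43,33.02). Closed: final G1 returns to the first vertex.

**Shape 3** — `<polyline>` open polyline, stroke `#ff00ff` → engrave (S359, F3537). Machine vertices: (54.18,256.64) → (131.31,89.51) → (45.72,59.09) → (24.40,35.05). Open path.

G21
G90
G00 X14.16 Y226.68
M3 S359
G01 X33.40 Y196.36 F3537
G01 X40.16 Y167.30
G01 X34.42 Y139.52
M5
G00 X80.43 Y33.02
M3 S359
G01 X77.90 Y37.40 F3537
G01 X72.84 Y37.40
G01 X70.31 Y33.02
G01 X72.84 Y28.64
G01 X77.90 Y28.64
G01 X80.43 Y33.02
M5
G00 X54.18 Y256.64
M3 S359
G01 X131.31 Y89.51 F3537
G01 X45.72 Y59.09
G01 X24.40 Y35.05
M5
G00 X0.00 Y0.00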